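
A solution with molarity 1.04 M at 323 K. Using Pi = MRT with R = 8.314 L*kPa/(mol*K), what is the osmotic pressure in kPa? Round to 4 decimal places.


Osmotic pressure (van't Hoff): Pi = M*R*T.
RT = 8.314 * 323 = 2685.422
Pi = 1.04 * 2685.422
Pi = 2792.83888 kPa, rounded to 4 dp:

2792.8389 kPa


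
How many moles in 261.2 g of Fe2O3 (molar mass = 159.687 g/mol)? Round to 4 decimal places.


n = mass / M
n = 261.2 / 159.687
n = 1.63569984 mol, rounded to 4 dp:

1.6357 mol


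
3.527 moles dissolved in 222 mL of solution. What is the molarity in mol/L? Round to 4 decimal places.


Convert volume to liters: V_L = V_mL / 1000.
V_L = 222 / 1000 = 0.222 L
M = n / V_L = 3.527 / 0.222
M = 15.88738739 mol/L, rounded to 4 dp:

15.8874 mol/L


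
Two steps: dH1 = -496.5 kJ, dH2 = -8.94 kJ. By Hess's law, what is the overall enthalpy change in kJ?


Hess's law: enthalpy is a state function, so add the step enthalpies.
dH_total = dH1 + dH2 = -496.5 + (-8.94)
dH_total = -505.44 kJ:

-505.44 kJ


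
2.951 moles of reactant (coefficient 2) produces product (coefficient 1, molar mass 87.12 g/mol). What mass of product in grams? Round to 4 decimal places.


Use the coefficient ratio to convert reactant moles to product moles, then multiply by the product's molar mass.
moles_P = moles_R * (coeff_P / coeff_R) = 2.951 * (1/2) = 1.4755
mass_P = moles_P * M_P = 1.4755 * 87.12
mass_P = 128.54556 g, rounded to 4 dp:

128.5456 g


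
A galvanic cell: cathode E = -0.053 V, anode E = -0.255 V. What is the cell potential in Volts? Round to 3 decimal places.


Standard cell potential: E_cell = E_cathode - E_anode.
E_cell = -0.053 - (-0.255)
E_cell = 0.202 V, rounded to 3 dp:

0.202 V


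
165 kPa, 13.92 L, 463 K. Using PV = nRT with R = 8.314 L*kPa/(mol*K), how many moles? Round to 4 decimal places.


PV = nRT, solve for n = PV / (RT).
PV = 165 * 13.92 = 2296.8
RT = 8.314 * 463 = 3849.382
n = 2296.8 / 3849.382
n = 0.59666721 mol, rounded to 4 dp:

0.5967 mol


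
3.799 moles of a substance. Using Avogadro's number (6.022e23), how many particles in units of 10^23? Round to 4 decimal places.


N = n * NA, then divide by 1e23 for the requested units.
N / 1e23 = n * 6.022
N / 1e23 = 3.799 * 6.022
N / 1e23 = 22.877578, rounded to 4 dp:

22.8776


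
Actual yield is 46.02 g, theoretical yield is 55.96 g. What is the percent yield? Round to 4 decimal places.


% yield = 100 * actual / theoretical
% yield = 100 * 46.02 / 55.96
% yield = 82.23731237 %, rounded to 4 dp:

82.2373 %


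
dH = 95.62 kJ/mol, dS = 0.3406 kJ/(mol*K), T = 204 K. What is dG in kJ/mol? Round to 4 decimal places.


Gibbs: dG = dH - T*dS (consistent units, dS already in kJ/(mol*K)).
T*dS = 204 * 0.3406 = 69.4824
dG = 95.62 - (69.4824)
dG = 26.1376 kJ/mol, rounded to 4 dp:

26.1376 kJ/mol


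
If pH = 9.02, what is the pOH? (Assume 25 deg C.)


At 25 deg C, pH + pOH = 14.
pOH = 14 - pH = 14 - 9.02
pOH = 4.98:

4.98


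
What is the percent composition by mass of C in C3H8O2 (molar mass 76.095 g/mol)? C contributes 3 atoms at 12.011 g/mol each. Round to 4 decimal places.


pct = 100 * (n_elem * M_elem) / M_total
mass_contribution = 3 * 12.011 = 36.033 g/mol
pct = 100 * 36.033 / 76.095
pct = 47.35265129 %, rounded to 4 dp:

47.3527 %


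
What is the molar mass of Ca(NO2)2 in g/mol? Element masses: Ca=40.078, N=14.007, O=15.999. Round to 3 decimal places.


M = sum(count * atomic_mass) over atoms.
M = 1*40.078 + 2*14.007 + 4*15.999
M = 40.078 + 28.014 + 63.996
M = 132.088 g/mol, rounded to 3 dp:

132.088 g/mol


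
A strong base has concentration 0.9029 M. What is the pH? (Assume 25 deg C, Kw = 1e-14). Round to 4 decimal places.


A strong base dissociates completely, so [OH-] equals the given concentration.
pOH = -log10([OH-]) = -log10(0.9029) = 0.04436
pH = 14 - pOH = 14 - 0.04436
pH = 13.95564, rounded to 4 dp:

13.9556


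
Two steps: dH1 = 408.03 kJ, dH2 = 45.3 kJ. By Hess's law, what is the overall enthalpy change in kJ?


Hess's law: enthalpy is a state function, so add the step enthalpies.
dH_total = dH1 + dH2 = 408.03 + (45.3)
dH_total = 453.33 kJ:

453.33 kJ


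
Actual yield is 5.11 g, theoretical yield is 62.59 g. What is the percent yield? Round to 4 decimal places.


% yield = 100 * actual / theoretical
% yield = 100 * 5.11 / 62.59
% yield = 8.16424349 %, rounded to 4 dp:

8.1642 %


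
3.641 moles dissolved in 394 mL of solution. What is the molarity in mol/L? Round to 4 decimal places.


Convert volume to liters: V_L = V_mL / 1000.
V_L = 394 / 1000 = 0.394 L
M = n / V_L = 3.641 / 0.394
M = 9.24111675 mol/L, rounded to 4 dp:

9.2411 mol/L


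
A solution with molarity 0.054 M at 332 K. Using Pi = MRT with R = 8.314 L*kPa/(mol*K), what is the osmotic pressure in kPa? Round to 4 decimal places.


Osmotic pressure (van't Hoff): Pi = M*R*T.
RT = 8.314 * 332 = 2760.248
Pi = 0.054 * 2760.248
Pi = 149.053392 kPa, rounded to 4 dp:

149.0534 kPa


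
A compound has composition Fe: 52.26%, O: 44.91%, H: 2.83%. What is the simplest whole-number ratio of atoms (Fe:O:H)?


Assume 100 g of compound, divide each mass% by atomic mass to get moles, then normalize by the smallest to get a raw atom ratio.
Moles per 100 g: Fe: 52.26/55.845 = 0.9358, O: 44.91/15.999 = 2.8071, H: 2.83/1.008 = 2.8075
Raw ratio (divide by min = 0.9358): Fe: 1.0, O: 3.0, H: 3.0
Multiply by 1 to clear fractions: Fe: 1.0 ~= 1, O: 3.0 ~= 3, H: 3.0 ~= 3
Reduce by GCD to get the simplest whole-number ratio:

1:3:3


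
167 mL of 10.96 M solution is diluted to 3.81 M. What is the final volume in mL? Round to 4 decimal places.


Dilution: M1*V1 = M2*V2, solve for V2.
V2 = M1*V1 / M2
V2 = 10.96 * 167 / 3.81
V2 = 1830.32 / 3.81
V2 = 480.39895013 mL, rounded to 4 dp:

480.3990 mL


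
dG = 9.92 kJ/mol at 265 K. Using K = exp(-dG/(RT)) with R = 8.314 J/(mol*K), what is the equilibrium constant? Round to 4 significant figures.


dG is in kJ/mol; multiply by 1000 to match R in J/(mol*K).
RT = 8.314 * 265 = 2203.21 J/mol
exponent = -dG*1000 / (RT) = -(9.92*1000) / 2203.21 = -4.50252132
K = exp(-4.50252132)
K = 0.011081022, rounded to 4 significant figures:

0.01108


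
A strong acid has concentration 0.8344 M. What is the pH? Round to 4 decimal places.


A strong acid dissociates completely, so [H+] equals the given concentration.
pH = -log10([H+]) = -log10(0.8344)
pH = 0.0786257, rounded to 4 dp:

0.0786


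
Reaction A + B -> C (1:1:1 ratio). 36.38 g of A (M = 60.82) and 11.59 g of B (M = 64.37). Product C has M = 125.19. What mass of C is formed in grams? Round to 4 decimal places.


Find moles of each reactant; the smaller value is the limiting reagent in a 1:1:1 reaction, so moles_C equals moles of the limiter.
n_A = mass_A / M_A = 36.38 / 60.82 = 0.598159 mol
n_B = mass_B / M_B = 11.59 / 64.37 = 0.180053 mol
Limiting reagent: B (smaller), n_limiting = 0.180053 mol
mass_C = n_limiting * M_C = 0.180053 * 125.19
mass_C = 22.54083507 g, rounded to 4 dp:

22.5408 g


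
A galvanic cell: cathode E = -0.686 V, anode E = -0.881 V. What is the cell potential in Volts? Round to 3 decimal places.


Standard cell potential: E_cell = E_cathode - E_anode.
E_cell = -0.686 - (-0.881)
E_cell = 0.195 V, rounded to 3 dp:

0.195 V


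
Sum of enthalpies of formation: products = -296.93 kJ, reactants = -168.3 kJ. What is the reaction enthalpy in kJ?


dH_rxn = sum(dH_f products) - sum(dH_f reactants)
dH_rxn = -296.93 - (-168.3)
dH_rxn = -128.63 kJ:

-128.63 kJ


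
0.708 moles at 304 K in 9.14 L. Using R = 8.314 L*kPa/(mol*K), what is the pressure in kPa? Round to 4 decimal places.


PV = nRT, solve for P = nRT / V.
nRT = 0.708 * 8.314 * 304 = 1789.4388
P = 1789.4388 / 9.14
P = 195.78105033 kPa, rounded to 4 dp:

195.7811 kPa


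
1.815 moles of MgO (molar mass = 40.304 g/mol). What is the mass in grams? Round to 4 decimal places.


mass = n * M
mass = 1.815 * 40.304
mass = 73.15176 g, rounded to 4 dp:

73.1518 g


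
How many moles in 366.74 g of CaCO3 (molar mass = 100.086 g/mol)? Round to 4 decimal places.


n = mass / M
n = 366.74 / 100.086
n = 3.66424875 mol, rounded to 4 dp:

3.6642 mol


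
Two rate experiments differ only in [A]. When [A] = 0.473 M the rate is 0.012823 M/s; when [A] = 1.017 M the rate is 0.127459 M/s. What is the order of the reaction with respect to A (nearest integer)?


Rate is proportional to [A]^n, so rate2/rate1 = ([A]2/[A]1)^n. Take logs to solve for n.
rate2/rate1 = 0.127459 / 0.012823 = 9.9399
[A]2/[A]1 = 1.017 / 0.473 = 2.1501
n = ln(9.9399) / ln(2.1501) = 3.0
Nearest integer order:

3


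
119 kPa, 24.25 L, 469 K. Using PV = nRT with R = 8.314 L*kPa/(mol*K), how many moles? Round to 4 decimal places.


PV = nRT, solve for n = PV / (RT).
PV = 119 * 24.25 = 2885.75
RT = 8.314 * 469 = 3899.266
n = 2885.75 / 3899.266
n = 0.74007518 mol, rounded to 4 dp:

0.7401 mol


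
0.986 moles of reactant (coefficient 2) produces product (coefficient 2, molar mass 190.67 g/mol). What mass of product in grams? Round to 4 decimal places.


Use the coefficient ratio to convert reactant moles to product moles, then multiply by the product's molar mass.
moles_P = moles_R * (coeff_P / coeff_R) = 0.986 * (2/2) = 0.986
mass_P = moles_P * M_P = 0.986 * 190.67
mass_P = 188.00062 g, rounded to 4 dp:

188.0006 g


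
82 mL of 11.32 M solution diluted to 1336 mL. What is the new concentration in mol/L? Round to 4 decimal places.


Dilution: M1*V1 = M2*V2, solve for M2.
M2 = M1*V1 / V2
M2 = 11.32 * 82 / 1336
M2 = 928.24 / 1336
M2 = 0.69479042 mol/L, rounded to 4 dp:

0.6948 mol/L


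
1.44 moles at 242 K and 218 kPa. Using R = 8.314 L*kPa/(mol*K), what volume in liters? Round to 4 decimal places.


PV = nRT, solve for V = nRT / P.
nRT = 1.44 * 8.314 * 242 = 2897.2627
V = 2897.2627 / 218
V = 13.29019587 L, rounded to 4 dp:

13.2902 L


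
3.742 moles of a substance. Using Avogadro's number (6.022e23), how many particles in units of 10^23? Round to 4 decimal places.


N = n * NA, then divide by 1e23 for the requested units.
N / 1e23 = n * 6.022
N / 1e23 = 3.742 * 6.022
N / 1e23 = 22.534324, rounded to 4 dp:

22.5343


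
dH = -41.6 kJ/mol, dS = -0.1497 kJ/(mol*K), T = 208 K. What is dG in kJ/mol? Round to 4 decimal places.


Gibbs: dG = dH - T*dS (consistent units, dS already in kJ/(mol*K)).
T*dS = 208 * -0.1497 = -31.1376
dG = -41.6 - (-31.1376)
dG = -10.4624 kJ/mol, rounded to 4 dp:

-10.4624 kJ/mol


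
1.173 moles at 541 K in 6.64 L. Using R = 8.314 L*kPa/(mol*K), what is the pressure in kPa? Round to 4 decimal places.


PV = nRT, solve for P = nRT / V.
nRT = 1.173 * 8.314 * 541 = 5276.0062
P = 5276.0062 / 6.64
P = 794.57924699 kPa, rounded to 4 dp:

794.5792 kPa


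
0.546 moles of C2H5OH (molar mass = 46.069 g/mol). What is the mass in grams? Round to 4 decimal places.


mass = n * M
mass = 0.546 * 46.069
mass = 25.153674 g, rounded to 4 dp:

25.1537 g


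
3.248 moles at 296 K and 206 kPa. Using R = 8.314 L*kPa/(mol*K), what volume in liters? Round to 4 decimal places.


PV = nRT, solve for V = nRT / P.
nRT = 3.248 * 8.314 * 296 = 7993.1461
V = 7993.1461 / 206
V = 38.8016801 L, rounded to 4 dp:

38.8017 L


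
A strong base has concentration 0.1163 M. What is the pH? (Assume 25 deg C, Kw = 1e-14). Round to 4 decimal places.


A strong base dissociates completely, so [OH-] equals the given concentration.
pOH = -log10([OH-]) = -log10(0.1163) = 0.93442
pH = 14 - pOH = 14 - 0.93442
pH = 13.06558, rounded to 4 dp:

13.0656


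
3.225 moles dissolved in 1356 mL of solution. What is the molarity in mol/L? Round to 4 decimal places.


Convert volume to liters: V_L = V_mL / 1000.
V_L = 1356 / 1000 = 1.356 L
M = n / V_L = 3.225 / 1.356
M = 2.37831858 mol/L, rounded to 4 dp:

2.3783 mol/L


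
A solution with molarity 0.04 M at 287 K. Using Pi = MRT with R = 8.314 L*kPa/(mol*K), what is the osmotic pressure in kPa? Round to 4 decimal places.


Osmotic pressure (van't Hoff): Pi = M*R*T.
RT = 8.314 * 287 = 2386.118
Pi = 0.04 * 2386.118
Pi = 95.44472 kPa, rounded to 4 dp:

95.4447 kPa


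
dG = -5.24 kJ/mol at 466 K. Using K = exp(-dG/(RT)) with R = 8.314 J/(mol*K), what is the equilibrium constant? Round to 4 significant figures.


dG is in kJ/mol; multiply by 1000 to match R in J/(mol*K).
RT = 8.314 * 466 = 3874.324 J/mol
exponent = -dG*1000 / (RT) = -(-5.24*1000) / 3874.324 = 1.35249401
K = exp(1.35249401)
K = 3.867058, rounded to 4 significant figures:

3.867


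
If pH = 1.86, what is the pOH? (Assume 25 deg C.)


At 25 deg C, pH + pOH = 14.
pOH = 14 - pH = 14 - 1.86
pOH = 12.14:

12.14


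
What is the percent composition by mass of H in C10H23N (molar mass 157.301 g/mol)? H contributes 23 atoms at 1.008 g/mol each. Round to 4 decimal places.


pct = 100 * (n_elem * M_elem) / M_total
mass_contribution = 23 * 1.008 = 23.184 g/mol
pct = 100 * 23.184 / 157.301
pct = 14.73862213 %, rounded to 4 dp:

14.7386 %


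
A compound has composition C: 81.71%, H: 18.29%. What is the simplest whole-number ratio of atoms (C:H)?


Assume 100 g of compound, divide each mass% by atomic mass to get moles, then normalize by the smallest to get a raw atom ratio.
Moles per 100 g: C: 81.71/12.011 = 6.8029, H: 18.29/1.008 = 18.1448
Raw ratio (divide by min = 6.8029): C: 1.0, H: 2.667
Multiply by 3 to clear fractions: C: 3.0 ~= 3, H: 8.002 ~= 8
Reduce by GCD to get the simplest whole-number ratio:

3:8


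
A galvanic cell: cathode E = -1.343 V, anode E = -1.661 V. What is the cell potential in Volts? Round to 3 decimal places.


Standard cell potential: E_cell = E_cathode - E_anode.
E_cell = -1.343 - (-1.661)
E_cell = 0.318 V, rounded to 3 dp:

0.318 V


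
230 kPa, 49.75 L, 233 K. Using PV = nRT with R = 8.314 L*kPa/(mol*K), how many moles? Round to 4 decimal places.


PV = nRT, solve for n = PV / (RT).
PV = 230 * 49.75 = 11442.5
RT = 8.314 * 233 = 1937.162
n = 11442.5 / 1937.162
n = 5.90683691 mol, rounded to 4 dp:

5.9068 mol


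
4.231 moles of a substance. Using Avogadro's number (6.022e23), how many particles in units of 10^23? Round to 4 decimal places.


N = n * NA, then divide by 1e23 for the requested units.
N / 1e23 = n * 6.022
N / 1e23 = 4.231 * 6.022
N / 1e23 = 25.479082, rounded to 4 dp:

25.4791


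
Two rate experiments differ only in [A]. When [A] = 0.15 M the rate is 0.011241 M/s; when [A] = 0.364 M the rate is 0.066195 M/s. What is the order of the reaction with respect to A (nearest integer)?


Rate is proportional to [A]^n, so rate2/rate1 = ([A]2/[A]1)^n. Take logs to solve for n.
rate2/rate1 = 0.066195 / 0.011241 = 5.8887
[A]2/[A]1 = 0.364 / 0.15 = 2.4267
n = ln(5.8887) / ln(2.4267) = 2.0
Nearest integer order:

2


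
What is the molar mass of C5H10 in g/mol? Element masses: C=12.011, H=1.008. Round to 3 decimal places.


M = sum(count * atomic_mass) over atoms.
M = 5*12.011 + 10*1.008
M = 60.055 + 10.08
M = 70.135 g/mol, rounded to 3 dp:

70.135 g/mol


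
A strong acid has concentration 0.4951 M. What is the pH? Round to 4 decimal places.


A strong acid dissociates completely, so [H+] equals the given concentration.
pH = -log10([H+]) = -log10(0.4951)
pH = 0.30530707, rounded to 4 dp:

0.3053


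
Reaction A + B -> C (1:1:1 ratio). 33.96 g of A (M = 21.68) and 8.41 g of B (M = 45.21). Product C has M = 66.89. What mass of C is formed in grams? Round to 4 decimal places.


Find moles of each reactant; the smaller value is the limiting reagent in a 1:1:1 reaction, so moles_C equals moles of the limiter.
n_A = mass_A / M_A = 33.96 / 21.68 = 1.566421 mol
n_B = mass_B / M_B = 8.41 / 45.21 = 0.186021 mol
Limiting reagent: B (smaller), n_limiting = 0.186021 mol
mass_C = n_limiting * M_C = 0.186021 * 66.89
mass_C = 12.44294469 g, rounded to 4 dp:

12.4429 g


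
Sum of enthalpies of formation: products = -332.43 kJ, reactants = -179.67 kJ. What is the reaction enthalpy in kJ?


dH_rxn = sum(dH_f products) - sum(dH_f reactants)
dH_rxn = -332.43 - (-179.67)
dH_rxn = -152.76 kJ:

-152.76 kJ


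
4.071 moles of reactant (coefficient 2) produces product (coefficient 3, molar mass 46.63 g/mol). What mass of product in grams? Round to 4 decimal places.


Use the coefficient ratio to convert reactant moles to product moles, then multiply by the product's molar mass.
moles_P = moles_R * (coeff_P / coeff_R) = 4.071 * (3/2) = 6.1065
mass_P = moles_P * M_P = 6.1065 * 46.63
mass_P = 284.746095 g, rounded to 4 dp:

284.7461 g


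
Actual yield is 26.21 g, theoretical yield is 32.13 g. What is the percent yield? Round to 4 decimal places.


% yield = 100 * actual / theoretical
% yield = 100 * 26.21 / 32.13
% yield = 81.57485216 %, rounded to 4 dp:

81.5749 %


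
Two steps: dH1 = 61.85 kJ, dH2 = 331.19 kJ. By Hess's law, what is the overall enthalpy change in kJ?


Hess's law: enthalpy is a state function, so add the step enthalpies.
dH_total = dH1 + dH2 = 61.85 + (331.19)
dH_total = 393.04 kJ:

393.04 kJ


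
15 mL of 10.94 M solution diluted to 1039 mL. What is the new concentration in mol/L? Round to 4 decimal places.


Dilution: M1*V1 = M2*V2, solve for M2.
M2 = M1*V1 / V2
M2 = 10.94 * 15 / 1039
M2 = 164.1 / 1039
M2 = 0.15794033 mol/L, rounded to 4 dp:

0.1579 mol/L


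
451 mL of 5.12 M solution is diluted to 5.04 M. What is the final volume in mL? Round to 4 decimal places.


Dilution: M1*V1 = M2*V2, solve for V2.
V2 = M1*V1 / M2
V2 = 5.12 * 451 / 5.04
V2 = 2309.12 / 5.04
V2 = 458.15873016 mL, rounded to 4 dp:

458.1587 mL


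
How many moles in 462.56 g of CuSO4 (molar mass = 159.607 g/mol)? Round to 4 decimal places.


n = mass / M
n = 462.56 / 159.607
n = 2.8981185 mol, rounded to 4 dp:

2.8981 mol


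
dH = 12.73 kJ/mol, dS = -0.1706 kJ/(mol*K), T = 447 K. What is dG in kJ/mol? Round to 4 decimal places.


Gibbs: dG = dH - T*dS (consistent units, dS already in kJ/(mol*K)).
T*dS = 447 * -0.1706 = -76.2582
dG = 12.73 - (-76.2582)
dG = 88.9882 kJ/mol, rounded to 4 dp:

88.9882 kJ/mol


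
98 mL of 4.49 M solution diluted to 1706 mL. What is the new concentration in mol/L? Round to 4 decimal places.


Dilution: M1*V1 = M2*V2, solve for M2.
M2 = M1*V1 / V2
M2 = 4.49 * 98 / 1706
M2 = 440.02 / 1706
M2 = 0.25792497 mol/L, rounded to 4 dp:

0.2579 mol/L


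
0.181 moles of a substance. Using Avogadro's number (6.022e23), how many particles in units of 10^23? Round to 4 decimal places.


N = n * NA, then divide by 1e23 for the requested units.
N / 1e23 = n * 6.022
N / 1e23 = 0.181 * 6.022
N / 1e23 = 1.089982, rounded to 4 dp:

1.0900


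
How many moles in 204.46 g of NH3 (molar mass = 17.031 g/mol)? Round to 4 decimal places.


n = mass / M
n = 204.46 / 17.031
n = 12.00516705 mol, rounded to 4 dp:

12.0052 mol


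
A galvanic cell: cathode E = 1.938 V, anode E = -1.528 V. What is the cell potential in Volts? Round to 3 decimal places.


Standard cell potential: E_cell = E_cathode - E_anode.
E_cell = 1.938 - (-1.528)
E_cell = 3.466 V, rounded to 3 dp:

3.466 V


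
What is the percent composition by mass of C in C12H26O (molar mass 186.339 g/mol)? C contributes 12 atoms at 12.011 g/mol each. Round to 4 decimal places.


pct = 100 * (n_elem * M_elem) / M_total
mass_contribution = 12 * 12.011 = 144.132 g/mol
pct = 100 * 144.132 / 186.339
pct = 77.34934716 %, rounded to 4 dp:

77.3493 %


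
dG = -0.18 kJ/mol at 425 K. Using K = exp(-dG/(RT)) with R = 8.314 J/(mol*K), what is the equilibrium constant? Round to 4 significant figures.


dG is in kJ/mol; multiply by 1000 to match R in J/(mol*K).
RT = 8.314 * 425 = 3533.45 J/mol
exponent = -dG*1000 / (RT) = -(-0.18*1000) / 3533.45 = 0.05094171
K = exp(0.05094171)
K = 1.0522616, rounded to 4 significant figures:

1.052


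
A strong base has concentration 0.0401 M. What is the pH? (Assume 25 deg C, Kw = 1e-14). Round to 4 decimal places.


A strong base dissociates completely, so [OH-] equals the given concentration.
pOH = -log10([OH-]) = -log10(0.0401) = 1.396856
pH = 14 - pOH = 14 - 1.396856
pH = 12.603144, rounded to 4 dp:

12.6031


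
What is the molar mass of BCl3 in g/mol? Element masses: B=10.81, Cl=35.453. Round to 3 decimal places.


M = sum(count * atomic_mass) over atoms.
M = 1*10.81 + 3*35.453
M = 10.81 + 106.359
M = 117.169 g/mol, rounded to 3 dp:

117.169 g/mol


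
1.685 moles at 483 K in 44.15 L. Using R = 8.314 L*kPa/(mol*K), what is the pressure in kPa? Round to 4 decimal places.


PV = nRT, solve for P = nRT / V.
nRT = 1.685 * 8.314 * 483 = 6766.3905
P = 6766.3905 / 44.15
P = 153.25912797 kPa, rounded to 4 dp:

153.2591 kPa


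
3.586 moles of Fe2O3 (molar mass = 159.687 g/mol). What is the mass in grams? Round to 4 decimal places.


mass = n * M
mass = 3.586 * 159.687
mass = 572.637582 g, rounded to 4 dp:

572.6376 g


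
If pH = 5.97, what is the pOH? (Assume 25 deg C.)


At 25 deg C, pH + pOH = 14.
pOH = 14 - pH = 14 - 5.97
pOH = 8.03:

8.03


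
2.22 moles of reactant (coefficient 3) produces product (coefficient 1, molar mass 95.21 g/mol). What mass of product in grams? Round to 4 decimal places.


Use the coefficient ratio to convert reactant moles to product moles, then multiply by the product's molar mass.
moles_P = moles_R * (coeff_P / coeff_R) = 2.22 * (1/3) = 0.74
mass_P = moles_P * M_P = 0.74 * 95.21
mass_P = 70.4554 g, rounded to 4 dp:

70.4554 g


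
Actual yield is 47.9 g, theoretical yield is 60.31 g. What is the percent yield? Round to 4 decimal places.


% yield = 100 * actual / theoretical
% yield = 100 * 47.9 / 60.31
% yield = 79.42298126 %, rounded to 4 dp:

79.4230 %


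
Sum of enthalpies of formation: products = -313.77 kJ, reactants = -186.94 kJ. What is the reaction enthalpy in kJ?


dH_rxn = sum(dH_f products) - sum(dH_f reactants)
dH_rxn = -313.77 - (-186.94)
dH_rxn = -126.83 kJ:

-126.83 kJ


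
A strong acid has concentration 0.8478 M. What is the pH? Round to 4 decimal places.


A strong acid dissociates completely, so [H+] equals the given concentration.
pH = -log10([H+]) = -log10(0.8478)
pH = 0.07170659, rounded to 4 dp:

0.0717


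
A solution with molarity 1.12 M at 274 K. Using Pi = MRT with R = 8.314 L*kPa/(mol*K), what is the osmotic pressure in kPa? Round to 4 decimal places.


Osmotic pressure (van't Hoff): Pi = M*R*T.
RT = 8.314 * 274 = 2278.036
Pi = 1.12 * 2278.036
Pi = 2551.40032 kPa, rounded to 4 dp:

2551.4003 kPa


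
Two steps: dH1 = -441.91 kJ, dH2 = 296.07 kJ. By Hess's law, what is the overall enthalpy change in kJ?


Hess's law: enthalpy is a state function, so add the step enthalpies.
dH_total = dH1 + dH2 = -441.91 + (296.07)
dH_total = -145.84 kJ:

-145.84 kJ


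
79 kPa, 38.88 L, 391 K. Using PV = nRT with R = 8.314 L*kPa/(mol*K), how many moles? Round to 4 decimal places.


PV = nRT, solve for n = PV / (RT).
PV = 79 * 38.88 = 3071.52
RT = 8.314 * 391 = 3250.774
n = 3071.52 / 3250.774
n = 0.94485806 mol, rounded to 4 dp:

0.9449 mol


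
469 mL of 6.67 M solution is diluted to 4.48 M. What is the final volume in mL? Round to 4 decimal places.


Dilution: M1*V1 = M2*V2, solve for V2.
V2 = M1*V1 / M2
V2 = 6.67 * 469 / 4.48
V2 = 3128.23 / 4.48
V2 = 698.265625 mL, rounded to 4 dp:

698.2656 mL


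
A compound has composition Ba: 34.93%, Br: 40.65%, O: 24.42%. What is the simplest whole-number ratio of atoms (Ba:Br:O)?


Assume 100 g of compound, divide each mass% by atomic mass to get moles, then normalize by the smallest to get a raw atom ratio.
Moles per 100 g: Ba: 34.93/137.327 = 0.2544, Br: 40.65/79.904 = 0.5087, O: 24.42/15.999 = 1.5263
Raw ratio (divide by min = 0.2544): Ba: 1.0, Br: 2.0, O: 6.001
Multiply by 1 to clear fractions: Ba: 1.0 ~= 1, Br: 2.0 ~= 2, O: 6.001 ~= 6
Reduce by GCD to get the simplest whole-number ratio:

1:2:6


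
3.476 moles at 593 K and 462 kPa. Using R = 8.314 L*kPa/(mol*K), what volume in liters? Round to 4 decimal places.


PV = nRT, solve for V = nRT / P.
nRT = 3.476 * 8.314 * 593 = 17137.3822
V = 17137.3822 / 462
V = 37.09390087 L, rounded to 4 dp:

37.0939 L


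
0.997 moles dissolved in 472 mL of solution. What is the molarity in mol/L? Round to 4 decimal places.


Convert volume to liters: V_L = V_mL / 1000.
V_L = 472 / 1000 = 0.472 L
M = n / V_L = 0.997 / 0.472
M = 2.11228814 mol/L, rounded to 4 dp:

2.1123 mol/L


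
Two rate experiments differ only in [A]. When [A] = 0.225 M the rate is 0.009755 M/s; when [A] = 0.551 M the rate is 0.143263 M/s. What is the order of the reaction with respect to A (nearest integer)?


Rate is proportional to [A]^n, so rate2/rate1 = ([A]2/[A]1)^n. Take logs to solve for n.
rate2/rate1 = 0.143263 / 0.009755 = 14.6861
[A]2/[A]1 = 0.551 / 0.225 = 2.4489
n = ln(14.6861) / ln(2.4489) = 3.0
Nearest integer order:

3


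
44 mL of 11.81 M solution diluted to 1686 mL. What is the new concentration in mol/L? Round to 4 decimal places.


Dilution: M1*V1 = M2*V2, solve for M2.
M2 = M1*V1 / V2
M2 = 11.81 * 44 / 1686
M2 = 519.64 / 1686
M2 = 0.30820878 mol/L, rounded to 4 dp:

0.3082 mol/L


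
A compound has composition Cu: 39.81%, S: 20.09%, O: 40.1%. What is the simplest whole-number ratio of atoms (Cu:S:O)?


Assume 100 g of compound, divide each mass% by atomic mass to get moles, then normalize by the smallest to get a raw atom ratio.
Moles per 100 g: Cu: 39.81/63.546 = 0.6265, S: 20.09/32.065 = 0.6265, O: 40.1/15.999 = 2.5064
Raw ratio (divide by min = 0.6265): Cu: 1.0, S: 1.0, O: 4.001
Multiply by 1 to clear fractions: Cu: 1.0 ~= 1, S: 1.0 ~= 1, O: 4.001 ~= 4
Reduce by GCD to get the simplest whole-number ratio:

1:1:4


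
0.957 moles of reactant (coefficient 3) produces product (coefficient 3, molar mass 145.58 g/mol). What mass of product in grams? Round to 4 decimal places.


Use the coefficient ratio to convert reactant moles to product moles, then multiply by the product's molar mass.
moles_P = moles_R * (coeff_P / coeff_R) = 0.957 * (3/3) = 0.957
mass_P = moles_P * M_P = 0.957 * 145.58
mass_P = 139.32006 g, rounded to 4 dp:

139.3201 g


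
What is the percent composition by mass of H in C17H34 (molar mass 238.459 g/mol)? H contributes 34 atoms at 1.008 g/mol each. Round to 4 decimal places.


pct = 100 * (n_elem * M_elem) / M_total
mass_contribution = 34 * 1.008 = 34.272 g/mol
pct = 100 * 34.272 / 238.459
pct = 14.37228203 %, rounded to 4 dp:

14.3723 %


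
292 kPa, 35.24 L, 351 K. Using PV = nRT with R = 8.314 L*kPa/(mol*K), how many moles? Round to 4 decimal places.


PV = nRT, solve for n = PV / (RT).
PV = 292 * 35.24 = 10290.08
RT = 8.314 * 351 = 2918.214
n = 10290.08 / 2918.214
n = 3.52615675 mol, rounded to 4 dp:

3.5262 mol


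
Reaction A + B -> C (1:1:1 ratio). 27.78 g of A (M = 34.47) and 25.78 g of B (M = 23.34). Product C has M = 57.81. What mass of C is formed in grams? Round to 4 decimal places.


Find moles of each reactant; the smaller value is the limiting reagent in a 1:1:1 reaction, so moles_C equals moles of the limiter.
n_A = mass_A / M_A = 27.78 / 34.47 = 0.805918 mol
n_B = mass_B / M_B = 25.78 / 23.34 = 1.104542 mol
Limiting reagent: A (smaller), n_limiting = 0.805918 mol
mass_C = n_limiting * M_C = 0.805918 * 57.81
mass_C = 46.59011958 g, rounded to 4 dp:

46.5901 g


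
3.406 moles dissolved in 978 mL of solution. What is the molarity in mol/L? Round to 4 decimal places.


Convert volume to liters: V_L = V_mL / 1000.
V_L = 978 / 1000 = 0.978 L
M = n / V_L = 3.406 / 0.978
M = 3.48261759 mol/L, rounded to 4 dp:

3.4826 mol/L


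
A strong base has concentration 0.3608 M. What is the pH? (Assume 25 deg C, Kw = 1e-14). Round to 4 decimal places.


A strong base dissociates completely, so [OH-] equals the given concentration.
pOH = -log10([OH-]) = -log10(0.3608) = 0.442733
pH = 14 - pOH = 14 - 0.442733
pH = 13.557267, rounded to 4 dp:

13.5573


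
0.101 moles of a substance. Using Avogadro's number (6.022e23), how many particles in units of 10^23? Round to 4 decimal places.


N = n * NA, then divide by 1e23 for the requested units.
N / 1e23 = n * 6.022
N / 1e23 = 0.101 * 6.022
N / 1e23 = 0.608222, rounded to 4 dp:

0.6082


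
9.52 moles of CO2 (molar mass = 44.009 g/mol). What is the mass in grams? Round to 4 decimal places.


mass = n * M
mass = 9.52 * 44.009
mass = 418.96568 g, rounded to 4 dp:

418.9657 g


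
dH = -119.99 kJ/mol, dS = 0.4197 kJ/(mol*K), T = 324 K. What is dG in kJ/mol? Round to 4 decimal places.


Gibbs: dG = dH - T*dS (consistent units, dS already in kJ/(mol*K)).
T*dS = 324 * 0.4197 = 135.9828
dG = -119.99 - (135.9828)
dG = -255.9728 kJ/mol, rounded to 4 dp:

-255.9728 kJ/mol


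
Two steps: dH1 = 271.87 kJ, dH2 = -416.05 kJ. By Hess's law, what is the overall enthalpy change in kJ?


Hess's law: enthalpy is a state function, so add the step enthalpies.
dH_total = dH1 + dH2 = 271.87 + (-416.05)
dH_total = -144.18 kJ:

-144.18 kJ


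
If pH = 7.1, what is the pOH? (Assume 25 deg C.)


At 25 deg C, pH + pOH = 14.
pOH = 14 - pH = 14 - 7.1
pOH = 6.9:

6.90


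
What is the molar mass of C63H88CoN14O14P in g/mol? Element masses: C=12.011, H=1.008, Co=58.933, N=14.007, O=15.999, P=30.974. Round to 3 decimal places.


M = sum(count * atomic_mass) over atoms.
M = 63*12.011 + 88*1.008 + 1*58.933 + 14*14.007 + 14*15.999 + 1*30.974
M = 756.693 + 88.704 + 58.933 + 196.098 + 223.986 + 30.974
M = 1355.388 g/mol, rounded to 3 dp:

1355.388 g/mol


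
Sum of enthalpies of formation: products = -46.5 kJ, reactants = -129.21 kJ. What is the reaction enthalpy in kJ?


dH_rxn = sum(dH_f products) - sum(dH_f reactants)
dH_rxn = -46.5 - (-129.21)
dH_rxn = 82.71 kJ:

82.71 kJ


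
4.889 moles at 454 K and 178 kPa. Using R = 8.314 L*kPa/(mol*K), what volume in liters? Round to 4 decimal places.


PV = nRT, solve for V = nRT / P.
nRT = 4.889 * 8.314 * 454 = 18453.8043
V = 18453.8043 / 178
V = 103.67305787 L, rounded to 4 dp:

103.6731 L


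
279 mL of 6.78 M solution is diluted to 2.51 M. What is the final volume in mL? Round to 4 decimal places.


Dilution: M1*V1 = M2*V2, solve for V2.
V2 = M1*V1 / M2
V2 = 6.78 * 279 / 2.51
V2 = 1891.62 / 2.51
V2 = 753.63346614 mL, rounded to 4 dp:

753.6335 mL


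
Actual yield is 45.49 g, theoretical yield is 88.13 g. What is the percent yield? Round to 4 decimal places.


% yield = 100 * actual / theoretical
% yield = 100 * 45.49 / 88.13
% yield = 51.61692954 %, rounded to 4 dp:

51.6169 %


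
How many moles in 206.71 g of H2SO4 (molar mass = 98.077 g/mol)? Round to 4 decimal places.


n = mass / M
n = 206.71 / 98.077
n = 2.10762972 mol, rounded to 4 dp:

2.1076 mol


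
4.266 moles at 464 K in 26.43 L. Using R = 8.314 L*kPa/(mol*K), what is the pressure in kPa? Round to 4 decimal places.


PV = nRT, solve for P = nRT / V.
nRT = 4.266 * 8.314 * 464 = 16456.9311
P = 16456.9311 / 26.43
P = 622.66103292 kPa, rounded to 4 dp:

622.6610 kPa


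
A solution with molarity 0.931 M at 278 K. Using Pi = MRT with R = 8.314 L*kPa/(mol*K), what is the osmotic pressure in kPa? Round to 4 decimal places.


Osmotic pressure (van't Hoff): Pi = M*R*T.
RT = 8.314 * 278 = 2311.292
Pi = 0.931 * 2311.292
Pi = 2151.812852 kPa, rounded to 4 dp:

2151.8129 kPa


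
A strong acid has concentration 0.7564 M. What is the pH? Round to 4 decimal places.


A strong acid dissociates completely, so [H+] equals the given concentration.
pH = -log10([H+]) = -log10(0.7564)
pH = 0.12124848, rounded to 4 dp:

0.1212


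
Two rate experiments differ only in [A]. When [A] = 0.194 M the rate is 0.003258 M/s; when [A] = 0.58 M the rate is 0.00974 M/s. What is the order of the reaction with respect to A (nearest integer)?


Rate is proportional to [A]^n, so rate2/rate1 = ([A]2/[A]1)^n. Take logs to solve for n.
rate2/rate1 = 0.00974 / 0.003258 = 2.9896
[A]2/[A]1 = 0.58 / 0.194 = 2.9897
n = ln(2.9896) / ln(2.9897) = 1.0
Nearest integer order:

1


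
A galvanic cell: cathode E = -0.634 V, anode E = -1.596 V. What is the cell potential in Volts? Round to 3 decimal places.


Standard cell potential: E_cell = E_cathode - E_anode.
E_cell = -0.634 - (-1.596)
E_cell = 0.962 V, rounded to 3 dp:

0.962 V


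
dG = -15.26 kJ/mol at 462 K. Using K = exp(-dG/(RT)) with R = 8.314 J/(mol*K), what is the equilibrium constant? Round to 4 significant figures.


dG is in kJ/mol; multiply by 1000 to match R in J/(mol*K).
RT = 8.314 * 462 = 3841.068 J/mol
exponent = -dG*1000 / (RT) = -(-15.26*1000) / 3841.068 = 3.97285338
K = exp(3.97285338)
K = 53.135932, rounded to 4 significant figures:

53.14


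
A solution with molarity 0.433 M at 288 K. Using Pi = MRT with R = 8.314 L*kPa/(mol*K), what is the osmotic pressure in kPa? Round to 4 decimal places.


Osmotic pressure (van't Hoff): Pi = M*R*T.
RT = 8.314 * 288 = 2394.432
Pi = 0.433 * 2394.432
Pi = 1036.789056 kPa, rounded to 4 dp:

1036.7891 kPa


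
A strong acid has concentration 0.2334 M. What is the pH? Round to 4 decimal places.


A strong acid dissociates completely, so [H+] equals the given concentration.
pH = -log10([H+]) = -log10(0.2334)
pH = 0.63189915, rounded to 4 dp:

0.6319


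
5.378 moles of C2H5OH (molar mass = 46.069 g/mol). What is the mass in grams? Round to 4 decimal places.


mass = n * M
mass = 5.378 * 46.069
mass = 247.759082 g, rounded to 4 dp:

247.7591 g


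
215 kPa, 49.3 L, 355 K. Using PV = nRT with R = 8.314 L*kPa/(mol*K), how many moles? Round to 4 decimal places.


PV = nRT, solve for n = PV / (RT).
PV = 215 * 49.3 = 10599.5
RT = 8.314 * 355 = 2951.47
n = 10599.5 / 2951.47
n = 3.5912613 mol, rounded to 4 dp:

3.5913 mol


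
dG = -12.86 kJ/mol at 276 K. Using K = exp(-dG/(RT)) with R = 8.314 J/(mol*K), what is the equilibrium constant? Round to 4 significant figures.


dG is in kJ/mol; multiply by 1000 to match R in J/(mol*K).
RT = 8.314 * 276 = 2294.664 J/mol
exponent = -dG*1000 / (RT) = -(-12.86*1000) / 2294.664 = 5.60430634
K = exp(5.60430634)
K = 271.59347, rounded to 4 significant figures:

271.6


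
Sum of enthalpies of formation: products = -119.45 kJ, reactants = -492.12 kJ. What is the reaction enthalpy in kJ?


dH_rxn = sum(dH_f products) - sum(dH_f reactants)
dH_rxn = -119.45 - (-492.12)
dH_rxn = 372.67 kJ:

372.67 kJ


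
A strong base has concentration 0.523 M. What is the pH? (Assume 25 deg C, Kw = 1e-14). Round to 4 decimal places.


A strong base dissociates completely, so [OH-] equals the given concentration.
pOH = -log10([OH-]) = -log10(0.523) = 0.281498
pH = 14 - pOH = 14 - 0.281498
pH = 13.718502, rounded to 4 dp:

13.7185


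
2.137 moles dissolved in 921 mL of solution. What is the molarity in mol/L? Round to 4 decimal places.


Convert volume to liters: V_L = V_mL / 1000.
V_L = 921 / 1000 = 0.921 L
M = n / V_L = 2.137 / 0.921
M = 2.32030402 mol/L, rounded to 4 dp:

2.3203 mol/L


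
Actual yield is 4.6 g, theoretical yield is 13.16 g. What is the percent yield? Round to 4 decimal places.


% yield = 100 * actual / theoretical
% yield = 100 * 4.6 / 13.16
% yield = 34.95440729 %, rounded to 4 dp:

34.9544 %


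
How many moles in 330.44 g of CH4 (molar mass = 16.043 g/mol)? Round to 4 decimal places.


n = mass / M
n = 330.44 / 16.043
n = 20.59714517 mol, rounded to 4 dp:

20.5971 mol


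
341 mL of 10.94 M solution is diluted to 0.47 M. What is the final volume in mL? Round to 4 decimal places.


Dilution: M1*V1 = M2*V2, solve for V2.
V2 = M1*V1 / M2
V2 = 10.94 * 341 / 0.47
V2 = 3730.54 / 0.47
V2 = 7937.31914894 mL, rounded to 4 dp:

7937.3191 mL


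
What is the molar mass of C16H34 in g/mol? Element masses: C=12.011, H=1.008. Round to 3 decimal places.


M = sum(count * atomic_mass) over atoms.
M = 16*12.011 + 34*1.008
M = 192.176 + 34.272
M = 226.448 g/mol, rounded to 3 dp:

226.448 g/mol


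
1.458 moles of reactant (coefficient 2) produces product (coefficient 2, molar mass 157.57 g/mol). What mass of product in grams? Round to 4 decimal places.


Use the coefficient ratio to convert reactant moles to product moles, then multiply by the product's molar mass.
moles_P = moles_R * (coeff_P / coeff_R) = 1.458 * (2/2) = 1.458
mass_P = moles_P * M_P = 1.458 * 157.57
mass_P = 229.73706 g, rounded to 4 dp:

229.7371 g


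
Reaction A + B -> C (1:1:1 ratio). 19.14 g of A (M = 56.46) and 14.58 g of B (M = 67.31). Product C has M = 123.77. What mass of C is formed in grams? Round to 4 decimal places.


Find moles of each reactant; the smaller value is the limiting reagent in a 1:1:1 reaction, so moles_C equals moles of the limiter.
n_A = mass_A / M_A = 19.14 / 56.46 = 0.339001 mol
n_B = mass_B / M_B = 14.58 / 67.31 = 0.21661 mol
Limiting reagent: B (smaller), n_limiting = 0.21661 mol
mass_C = n_limiting * M_C = 0.21661 * 123.77
mass_C = 26.8098197 g, rounded to 4 dp:

26.8098 g


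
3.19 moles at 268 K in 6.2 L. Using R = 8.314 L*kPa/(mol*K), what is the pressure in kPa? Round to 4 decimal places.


PV = nRT, solve for P = nRT / V.
nRT = 3.19 * 8.314 * 268 = 7107.8049
P = 7107.8049 / 6.2
P = 1146.42014516 kPa, rounded to 4 dp:

1146.4201 kPa


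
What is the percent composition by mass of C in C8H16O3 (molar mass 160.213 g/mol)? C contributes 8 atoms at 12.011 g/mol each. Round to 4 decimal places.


pct = 100 * (n_elem * M_elem) / M_total
mass_contribution = 8 * 12.011 = 96.088 g/mol
pct = 100 * 96.088 / 160.213
pct = 59.97515807 %, rounded to 4 dp:

59.9752 %


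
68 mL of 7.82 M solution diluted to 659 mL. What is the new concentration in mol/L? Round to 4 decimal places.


Dilution: M1*V1 = M2*V2, solve for M2.
M2 = M1*V1 / V2
M2 = 7.82 * 68 / 659
M2 = 531.76 / 659
M2 = 0.80691958 mol/L, rounded to 4 dp:

0.8069 mol/L


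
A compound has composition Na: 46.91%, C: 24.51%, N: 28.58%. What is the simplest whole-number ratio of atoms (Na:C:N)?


Assume 100 g of compound, divide each mass% by atomic mass to get moles, then normalize by the smallest to get a raw atom ratio.
Moles per 100 g: Na: 46.91/22.99 = 2.0405, C: 24.51/12.011 = 2.0406, N: 28.58/14.007 = 2.0404
Raw ratio (divide by min = 2.0404): Na: 1.0, C: 1.0, N: 1.0
Multiply by 1 to clear fractions: Na: 1.0 ~= 1, C: 1.0 ~= 1, N: 1.0 ~= 1
Reduce by GCD to get the simplest whole-number ratio:

1:1:1


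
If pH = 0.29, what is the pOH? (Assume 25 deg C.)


At 25 deg C, pH + pOH = 14.
pOH = 14 - pH = 14 - 0.29
pOH = 13.71:

13.71


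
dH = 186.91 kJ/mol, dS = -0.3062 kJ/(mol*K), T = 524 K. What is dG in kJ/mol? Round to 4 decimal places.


Gibbs: dG = dH - T*dS (consistent units, dS already in kJ/(mol*K)).
T*dS = 524 * -0.3062 = -160.4488
dG = 186.91 - (-160.4488)
dG = 347.3588 kJ/mol, rounded to 4 dp:

347.3588 kJ/mol


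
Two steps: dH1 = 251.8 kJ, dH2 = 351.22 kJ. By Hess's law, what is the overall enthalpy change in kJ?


Hess's law: enthalpy is a state function, so add the step enthalpies.
dH_total = dH1 + dH2 = 251.8 + (351.22)
dH_total = 603.02 kJ:

603.02 kJ


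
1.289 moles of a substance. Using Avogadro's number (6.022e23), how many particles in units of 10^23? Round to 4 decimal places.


N = n * NA, then divide by 1e23 for the requested units.
N / 1e23 = n * 6.022
N / 1e23 = 1.289 * 6.022
N / 1e23 = 7.762358, rounded to 4 dp:

7.7624


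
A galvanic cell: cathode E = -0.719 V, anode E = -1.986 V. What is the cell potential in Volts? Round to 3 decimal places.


Standard cell potential: E_cell = E_cathode - E_anode.
E_cell = -0.719 - (-1.986)
E_cell = 1.267 V, rounded to 3 dp:

1.267 V


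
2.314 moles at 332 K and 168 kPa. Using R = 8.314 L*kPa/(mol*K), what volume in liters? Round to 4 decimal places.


PV = nRT, solve for V = nRT / P.
nRT = 2.314 * 8.314 * 332 = 6387.2139
V = 6387.2139 / 168
V = 38.01913036 L, rounded to 4 dp:

38.0191 L


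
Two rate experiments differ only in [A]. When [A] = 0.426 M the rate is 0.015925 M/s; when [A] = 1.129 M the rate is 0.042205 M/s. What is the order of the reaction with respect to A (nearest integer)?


Rate is proportional to [A]^n, so rate2/rate1 = ([A]2/[A]1)^n. Take logs to solve for n.
rate2/rate1 = 0.042205 / 0.015925 = 2.6502
[A]2/[A]1 = 1.129 / 0.426 = 2.6502
n = ln(2.6502) / ln(2.6502) = 1.0
Nearest integer order:

1
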